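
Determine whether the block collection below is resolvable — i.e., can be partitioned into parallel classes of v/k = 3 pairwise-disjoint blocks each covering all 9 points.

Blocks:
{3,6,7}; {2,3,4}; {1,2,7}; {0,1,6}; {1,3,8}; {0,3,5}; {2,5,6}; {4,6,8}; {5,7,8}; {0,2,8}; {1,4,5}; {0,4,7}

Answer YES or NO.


v = 9, block size k = 3, number of blocks = 12.
For resolvability, blocks must partition into parallel classes of size v/k = 3.
Total blocks must therefore be a multiple of 3: 12 = 3·4 + 0 ⇒ divisible ✓.
Greedy packing gives 4 candidate class(es). Each should be a full parallel class (size 3, covers all 9 points).
  Class 1 (3 blocks): {3,6,7}; {0,2,8}; {1,4,5}. Points covered: [0, 1, 2, 3, 4, 5, 6, 7, 8].
  Class 2 (3 blocks): {2,3,4}; {0,1,6}; {5,7,8}. Points covered: [0, 1, 2, 3, 4, 5, 6, 7, 8].
  Class 3 (3 blocks): {1,2,7}; {0,3,5}; {4,6,8}. Points covered: [0, 1, 2, 3, 4, 5, 6, 7, 8].
  Class 4 (3 blocks): {1,3,8}; {2,5,6}; {0,4,7}. Points covered: [0, 1, 2, 3, 4, 5, 6, 7, 8].
All classes full (size 3)? YES. All classes cover every point? YES.
Resolvable? YES.

YES


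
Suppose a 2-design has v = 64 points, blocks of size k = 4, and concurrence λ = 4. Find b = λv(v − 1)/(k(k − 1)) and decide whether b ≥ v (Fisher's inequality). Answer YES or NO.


r = λ(v − 1)/(k − 1) = 4·63/3 = 84.
b = vr/k = 64·84/4 = 1344.
Fisher's inequality: b ≥ v ⇔ 1344 ≥ 64? YES.

YES


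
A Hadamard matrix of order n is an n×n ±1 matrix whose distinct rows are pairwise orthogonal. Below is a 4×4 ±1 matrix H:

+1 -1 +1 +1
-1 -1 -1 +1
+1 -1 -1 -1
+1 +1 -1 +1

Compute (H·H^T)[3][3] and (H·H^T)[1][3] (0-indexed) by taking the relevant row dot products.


Row 1 of H: [-1, -1, -1, 1].
Row 3 of H: [1, 1, -1, 1].
(H·H^T)[3][3] = Σ_j H[3][j]·H[3][j] = (1)² + (1)² + (-1)² + (1)² = 1 + 1 + 1 + 1 = 4.
(H·H^T)[1][3] = Σ_j H[1][j]·H[3][j] = (-1)·(1) + (-1)·(1) + (-1)·(-1) + (1)·(1) = -1 + -1 + 1 + 1 = 0.
So rows 1 and 3 are orthogonal; the diagonal entry equals n = 4.

(3,3) entry = 4; (1,3) entry = 0.


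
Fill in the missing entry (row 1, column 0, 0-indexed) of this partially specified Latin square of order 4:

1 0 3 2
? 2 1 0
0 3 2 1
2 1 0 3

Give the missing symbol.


Row 1 contains symbols [0, 1, 2] — missing [3].
Column 0 contains symbols [0, 1, 2] — missing [3].
The missing symbol must appear in both missing sets; intersection = [3].
Therefore the hidden value is 3.

Missing value = 3.


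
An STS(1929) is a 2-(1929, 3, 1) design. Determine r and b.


An STS(v) is a 2-(v, 3, 1) BIBD: block size k = 3, λ = 1.
Replication: r(k − 1) = λ(v − 1) ⇒ r·2 = 1929 − 1 = 1928 ⇒ r = 964.
Block count: bk = vr ⇒ b·3 = 1929·964 = 1859556 ⇒ b = 619852.
(Check via b = v(v − 1)/6 = 1929·1928/6 = 3719112/6 = 619852.)

r = 964, b = 619852.


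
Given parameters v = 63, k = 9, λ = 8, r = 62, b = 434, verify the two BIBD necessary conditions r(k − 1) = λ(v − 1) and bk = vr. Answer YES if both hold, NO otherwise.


Condition (i): r(k − 1) = 62·8 = 496; λ(v − 1) = 8·62 = 496. Match? YES.
Condition (ii): bk = 434·9 = 3906; vr = 63·62 = 3906. Match? YES.
Both conditions hold? YES.

YES


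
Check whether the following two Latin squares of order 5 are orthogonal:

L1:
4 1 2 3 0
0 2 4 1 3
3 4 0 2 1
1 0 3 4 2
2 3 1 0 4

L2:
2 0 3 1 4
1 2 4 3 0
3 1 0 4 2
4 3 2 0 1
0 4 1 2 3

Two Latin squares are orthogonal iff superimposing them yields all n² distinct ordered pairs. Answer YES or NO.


Form the n² = 25 superimposed pairs (L1[i][j], L2[i][j]), row by row (rows and columns indexed from 0):
row 0: (4,2) (1,0) (2,3) (3,1) (0,4)
row 1: (0,1) (2,2) (4,4) (1,3) (3,0)
row 2: (3,3) (4,1) (0,0) (2,4) (1,2)
row 3: (1,4) (0,3) (3,2) (4,0) (2,1)
row 4: (2,0) (3,4) (1,1) (0,2) (4,3)
Orthogonality requires all 25 pairs distinct.
Check by first coordinate: for each symbol s of L1, list the L2 entries in the n cells where L1 = s; they must all differ.
  L1 = 0: L2 entries (in reading order) 4, 1, 0, 3, 2 — all 5 distinct ✓
  L1 = 1: L2 entries (in reading order) 0, 3, 2, 4, 1 — all 5 distinct ✓
  L1 = 2: L2 entries (in reading order) 3, 2, 4, 1, 0 — all 5 distinct ✓
  L1 = 3: L2 entries (in reading order) 1, 0, 3, 2, 4 — all 5 distinct ✓
  L1 = 4: L2 entries (in reading order) 2, 4, 1, 0, 3 — all 5 distinct ✓
Every symbol of L1 meets every symbol of L2 exactly once, so all 25 pairs are distinct (25 of 25).
Conclusion: YES.

YES


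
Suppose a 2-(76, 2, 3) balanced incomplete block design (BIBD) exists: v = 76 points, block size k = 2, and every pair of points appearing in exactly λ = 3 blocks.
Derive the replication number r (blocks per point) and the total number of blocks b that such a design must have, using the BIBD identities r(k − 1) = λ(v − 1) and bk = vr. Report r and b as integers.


Any 2-(v, k, λ) BIBD satisfies two necessary conditions:
  (i)  Each point sits in r blocks, and counting incidences through any fixed point gives r(k − 1) = λ(v − 1), so r = λ(v − 1)/(k − 1).
  (ii) Total incidences bk = vr, so b = vr/k.
Step 1: r = λ(v − 1)/(k − 1) = 3·(76 − 1)/(2 − 1) = 3·75/1 = 225/1 = 225.
Step 2: b = vr/k = 76·225/2 = 17100/2 = 8550.
Check integrality: r = 225 ∈ Z ✓, b = 8550 ∈ Z ✓.
(These identities are necessary conditions: they determine r and b for any design with these parameters, but do not by themselves prove that one exists.)

r = 225, b = 8550.


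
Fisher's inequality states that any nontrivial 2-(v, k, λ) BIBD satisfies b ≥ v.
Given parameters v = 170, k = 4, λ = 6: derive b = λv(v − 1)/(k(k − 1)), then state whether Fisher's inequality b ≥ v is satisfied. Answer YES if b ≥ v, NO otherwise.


r = λ(v − 1)/(k − 1) = 6·169/3 = 338.
b = vr/k = 170·338/4 = 14365.
Fisher's inequality: b ≥ v ⇔ 14365 ≥ 170? YES.

YES


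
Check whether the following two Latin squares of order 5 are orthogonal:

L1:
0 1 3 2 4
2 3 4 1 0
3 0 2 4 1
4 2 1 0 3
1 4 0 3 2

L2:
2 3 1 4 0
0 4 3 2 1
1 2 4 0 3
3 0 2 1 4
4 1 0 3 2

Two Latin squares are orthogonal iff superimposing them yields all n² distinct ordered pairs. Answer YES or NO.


Form the n² = 25 superimposed pairs (L1[i][j], L2[i][j]), row by row (rows and columns indexed from 0):
row 0: (0,2) (1,3) (3,1) (2,4) (4,0)
row 1: (2,0) (3,4) (4,3) (1,2) (0,1)
row 2: (3,1) (0,2) (2,4) (4,0) (1,3)
row 3: (4,3) (2,0) (1,2) (0,1) (3,4)
row 4: (1,4) (4,1) (0,0) (3,3) (2,2)
Orthogonality requires all 25 pairs distinct.
But the pair (3,1) repeats: cell (0,2) has L1 = 3, L2 = 1, and cell (2,0) has L1 = 3, L2 = 1.
A repeated pair means some other pair never occurs (only 15 distinct pairs out of 25), so the squares are not orthogonal.
Conclusion: NO.

NO


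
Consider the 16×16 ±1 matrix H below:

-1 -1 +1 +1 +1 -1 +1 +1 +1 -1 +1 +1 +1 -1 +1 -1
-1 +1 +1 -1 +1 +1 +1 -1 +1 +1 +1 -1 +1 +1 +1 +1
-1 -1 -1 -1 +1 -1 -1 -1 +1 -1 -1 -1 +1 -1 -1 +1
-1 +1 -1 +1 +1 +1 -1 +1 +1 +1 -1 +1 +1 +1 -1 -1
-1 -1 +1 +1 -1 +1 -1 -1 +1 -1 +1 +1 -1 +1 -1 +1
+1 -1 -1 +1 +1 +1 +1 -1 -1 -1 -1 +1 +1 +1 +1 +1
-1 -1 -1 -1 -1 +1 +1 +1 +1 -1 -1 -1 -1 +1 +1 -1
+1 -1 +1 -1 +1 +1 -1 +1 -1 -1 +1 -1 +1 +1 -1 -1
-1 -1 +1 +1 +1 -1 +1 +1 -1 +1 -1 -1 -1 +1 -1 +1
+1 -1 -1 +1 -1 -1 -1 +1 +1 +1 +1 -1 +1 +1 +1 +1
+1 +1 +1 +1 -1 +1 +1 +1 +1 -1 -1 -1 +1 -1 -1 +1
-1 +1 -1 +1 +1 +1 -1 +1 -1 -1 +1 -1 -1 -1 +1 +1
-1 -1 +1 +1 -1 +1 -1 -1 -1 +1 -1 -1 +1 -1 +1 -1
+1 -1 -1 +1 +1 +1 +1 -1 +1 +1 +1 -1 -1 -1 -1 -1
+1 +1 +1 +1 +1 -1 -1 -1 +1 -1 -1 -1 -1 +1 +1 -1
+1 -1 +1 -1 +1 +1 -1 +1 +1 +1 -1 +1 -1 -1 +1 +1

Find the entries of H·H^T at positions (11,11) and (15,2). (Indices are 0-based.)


Row 2 of H: [-1, -1, -1, -1, 1, -1, -1, -1, 1, -1, -1, -1, 1, -1, -1, 1].
Row 11 of H: [-1, 1, -1, 1, 1, 1, -1, 1, -1, -1, 1, -1, -1, -1, 1, 1].
Row 15 of H: [1, -1, 1, -1, 1, 1, -1, 1, 1, 1, -1, 1, -1, -1, 1, 1].
(H·H^T)[11][11] = Σ_j H[11][j]·H[11][j] = (-1)² + (1)² + (-1)² + (1)² + (1)² + (1)² + (-1)² + (1)² + (-1)² + (-1)² + (1)² + (-1)² + (-1)² + (-1)² + (1)² + (1)² = 1 + 1 + 1 + 1 + 1 + 1 + 1 + 1 + 1 + 1 + 1 + 1 + 1 + 1 + 1 + 1 = 16.
(H·H^T)[15][2] = Σ_j H[15][j]·H[2][j] = (1)·(-1) + (-1)·(-1) + (1)·(-1) + (-1)·(-1) + (1)·(1) + (1)·(-1) + (-1)·(-1) + (1)·(-1) + (1)·(1) + (1)·(-1) + (-1)·(-1) + (1)·(-1) + (-1)·(1) + (-1)·(-1) + (1)·(-1) + (1)·(1) = -1 + 1 + -1 + 1 + 1 + -1 + 1 + -1 + 1 + -1 + 1 + -1 + -1 + 1 + -1 + 1 = 0.
So rows 15 and 2 are orthogonal; the diagonal entry equals n = 16.

(11,11) entry = 16; (15,2) entry = 0.


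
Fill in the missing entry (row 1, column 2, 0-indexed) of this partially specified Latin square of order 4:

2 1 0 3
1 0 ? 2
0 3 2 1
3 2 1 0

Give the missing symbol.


Row 1 contains symbols [0, 1, 2] — missing [3].
Column 2 contains symbols [0, 1, 2] — missing [3].
The missing symbol must appear in both missing sets; intersection = [3].
Therefore the hidden value is 3.

Missing value = 3.


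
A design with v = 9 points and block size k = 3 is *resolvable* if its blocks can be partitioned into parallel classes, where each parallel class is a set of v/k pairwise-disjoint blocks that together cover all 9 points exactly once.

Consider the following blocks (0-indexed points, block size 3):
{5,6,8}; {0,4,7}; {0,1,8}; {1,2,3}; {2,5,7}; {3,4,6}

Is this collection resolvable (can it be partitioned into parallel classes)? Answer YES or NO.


v = 9, block size k = 3, number of blocks = 6.
For resolvability, blocks must partition into parallel classes of size v/k = 3.
Total blocks must therefore be a multiple of 3: 6 = 3·2 + 0 ⇒ divisible ✓.
Greedy packing gives 2 candidate class(es). Each should be a full parallel class (size 3, covers all 9 points).
  Class 1 (3 blocks): {5,6,8}; {0,4,7}; {1,2,3}. Points covered: [0, 1, 2, 3, 4, 5, 6, 7, 8].
  Class 2 (3 blocks): {0,1,8}; {2,5,7}; {3,4,6}. Points covered: [0, 1, 2, 3, 4, 5, 6, 7, 8].
All classes full (size 3)? YES. All classes cover every point? YES.
Resolvable? YES.

YES


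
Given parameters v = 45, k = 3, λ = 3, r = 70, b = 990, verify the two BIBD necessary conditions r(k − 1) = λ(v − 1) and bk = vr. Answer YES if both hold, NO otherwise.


Condition (i): r(k − 1) = 70·2 = 140; λ(v − 1) = 3·44 = 132. Match? NO.
Condition (ii): bk = 990·3 = 2970; vr = 45·70 = 3150. Match? NO.
Both conditions hold? NO.

NO


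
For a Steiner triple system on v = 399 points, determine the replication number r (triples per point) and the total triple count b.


An STS(v) is a 2-(v, 3, 1) BIBD: block size k = 3, λ = 1.
Replication: r(k − 1) = λ(v − 1) ⇒ r·2 = 399 − 1 = 398 ⇒ r = 199.
Block count: b = v(v − 1)/6 = 399·398/6 = 158802/6 = 26467.

r = 199, b = 26467.


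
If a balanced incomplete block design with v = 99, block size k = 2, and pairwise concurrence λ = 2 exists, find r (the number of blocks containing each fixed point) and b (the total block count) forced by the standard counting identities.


Any 2-(v, k, λ) BIBD satisfies two necessary conditions:
  (i)  Each point sits in r blocks, and counting incidences through any fixed point gives r(k − 1) = λ(v − 1), so r = λ(v − 1)/(k − 1).
  (ii) Total incidences bk = vr, so b = vr/k.
Step 1: r = λ(v − 1)/(k − 1) = 2·(99 − 1)/(2 − 1) = 2·98/1 = 196/1 = 196.
Step 2: b = vr/k = 99·196/2 = 19404/2 = 9702.
Check integrality: r = 196 ∈ Z ✓, b = 9702 ∈ Z ✓.
(These identities are necessary conditions: they determine r and b for any design with these parameters, but do not by themselves prove that one exists.)

r = 196, b = 9702.


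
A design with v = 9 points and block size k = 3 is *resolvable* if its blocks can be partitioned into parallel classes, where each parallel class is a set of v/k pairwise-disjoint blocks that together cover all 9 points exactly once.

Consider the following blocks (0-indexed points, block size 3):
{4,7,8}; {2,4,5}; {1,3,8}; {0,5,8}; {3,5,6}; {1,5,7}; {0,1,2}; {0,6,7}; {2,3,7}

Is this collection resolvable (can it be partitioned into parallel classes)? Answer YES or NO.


v = 9, block size k = 3, number of blocks = 9.
For resolvability, blocks must partition into parallel classes of size v/k = 3.
Total blocks must therefore be a multiple of 3: 9 = 3·3 + 0 ⇒ divisible ✓.
Consider block {0,5,8}. The only other block(s) in the collection disjoint from it are {2,3,7} — just 1 block(s). Any parallel class containing {0,5,8} would need 2 other blocks each disjoint from it, so no parallel class of size 3 can contain {0,5,8}.
Since every block must belong to some parallel class in a resolution, the collection cannot be partitioned into parallel classes.
Resolvable? NO.

NO


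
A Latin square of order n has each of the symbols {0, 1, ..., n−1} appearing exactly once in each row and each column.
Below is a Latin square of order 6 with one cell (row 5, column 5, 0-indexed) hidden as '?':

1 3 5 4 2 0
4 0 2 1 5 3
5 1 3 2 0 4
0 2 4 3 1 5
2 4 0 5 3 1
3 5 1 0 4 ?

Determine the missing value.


Row 5 contains symbols [0, 1, 3, 4, 5] — missing [2].
Column 5 contains symbols [0, 1, 3, 4, 5] — missing [2].
The missing symbol must appear in both missing sets; intersection = [2].
Therefore the hidden value is 2.

Missing value = 2.


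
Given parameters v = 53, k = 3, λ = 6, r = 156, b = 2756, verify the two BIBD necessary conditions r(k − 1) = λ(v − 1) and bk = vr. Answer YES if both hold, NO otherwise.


Condition (i): r(k − 1) = 156·2 = 312; λ(v − 1) = 6·52 = 312. Match? YES.
Condition (ii): bk = 2756·3 = 8268; vr = 53·156 = 8268. Match? YES.
Both conditions hold? YES.

YES


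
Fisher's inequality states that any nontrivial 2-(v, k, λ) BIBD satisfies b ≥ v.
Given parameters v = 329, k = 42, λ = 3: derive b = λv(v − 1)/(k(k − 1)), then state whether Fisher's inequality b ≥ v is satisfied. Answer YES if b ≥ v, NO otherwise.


r = λ(v − 1)/(k − 1) = 3·328/41 = 24.
b = vr/k = 329·24/42 = 188.
Fisher's inequality: b ≥ v ⇔ 188 ≥ 329? NO.

NO


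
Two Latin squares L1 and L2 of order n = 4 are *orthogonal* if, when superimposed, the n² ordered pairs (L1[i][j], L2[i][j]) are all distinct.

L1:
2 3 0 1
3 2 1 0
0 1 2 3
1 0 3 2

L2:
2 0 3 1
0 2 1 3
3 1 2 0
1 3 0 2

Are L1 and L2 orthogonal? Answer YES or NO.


Form the n² = 16 superimposed pairs (L1[i][j], L2[i][j]), row by row (rows and columns indexed from 0):
row 0: (2,2) (3,0) (0,3) (1,1)
row 1: (3,0) (2,2) (1,1) (0,3)
row 2: (0,3) (1,1) (2,2) (3,0)
row 3: (1,1) (0,3) (3,0) (2,2)
Orthogonality requires all 16 pairs distinct.
But the pair (3,0) repeats: cell (0,1) has L1 = 3, L2 = 0, and cell (1,0) has L1 = 3, L2 = 0.
A repeated pair means some other pair never occurs (only 4 distinct pairs out of 16), so the squares are not orthogonal.
Conclusion: NO.

NO


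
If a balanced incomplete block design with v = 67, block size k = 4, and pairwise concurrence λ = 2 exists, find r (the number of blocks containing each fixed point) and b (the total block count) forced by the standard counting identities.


Any 2-(v, k, λ) BIBD satisfies two necessary conditions:
  (i)  Each point sits in r blocks, and counting incidences through any fixed point gives r(k − 1) = λ(v − 1), so r = λ(v − 1)/(k − 1).
  (ii) Total incidences bk = vr, so b = vr/k.
Step 1: r = λ(v − 1)/(k − 1) = 2·(67 − 1)/(4 − 1) = 2·66/3 = 132/3 = 44.
Step 2: b = vr/k = 67·44/4 = 2948/4 = 737.
Check integrality: r = 44 ∈ Z ✓, b = 737 ∈ Z ✓.
(These identities are necessary conditions: they determine r and b for any design with these parameters, but do not by themselves prove that one exists.)

r = 44, b = 737.


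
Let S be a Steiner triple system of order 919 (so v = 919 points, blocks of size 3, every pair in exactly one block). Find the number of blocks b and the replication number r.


An STS(v) is a 2-(v, 3, 1) BIBD: block size k = 3, λ = 1.
Replication: r(k − 1) = λ(v − 1) ⇒ r·2 = 919 − 1 = 918 ⇒ r = 459.
Block count: b = v(v − 1)/6 = 919·918/6 = 843642/6 = 140607.

r = 459, b = 140607.


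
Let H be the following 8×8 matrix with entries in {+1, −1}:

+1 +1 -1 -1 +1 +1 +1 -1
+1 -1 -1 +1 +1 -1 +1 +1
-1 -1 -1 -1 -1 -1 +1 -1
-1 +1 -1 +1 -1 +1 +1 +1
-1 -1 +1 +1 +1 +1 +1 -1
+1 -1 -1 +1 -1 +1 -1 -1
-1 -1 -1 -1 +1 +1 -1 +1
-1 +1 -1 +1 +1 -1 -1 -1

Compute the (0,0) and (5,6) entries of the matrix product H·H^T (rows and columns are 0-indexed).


Row 0 of H: [1, 1, -1, -1, 1, 1, 1, -1].
Row 5 of H: [1, -1, -1, 1, -1, 1, -1, -1].
Row 6 of H: [-1, -1, -1, -1, 1, 1, -1, 1].
(H·H^T)[0][0] = Σ_j H[0][j]·H[0][j] = (1)² + (1)² + (-1)² + (-1)² + (1)² + (1)² + (1)² + (-1)² = 1 + 1 + 1 + 1 + 1 + 1 + 1 + 1 = 8.
(H·H^T)[5][6] = Σ_j H[5][j]·H[6][j] = (1)·(-1) + (-1)·(-1) + (-1)·(-1) + (1)·(-1) + (-1)·(1) + (1)·(1) + (-1)·(-1) + (-1)·(1) = -1 + 1 + 1 + -1 + -1 + 1 + 1 + -1 = 0.
So rows 5 and 6 are orthogonal; the diagonal entry equals n = 8.

(0,0) entry = 8; (5,6) entry = 0.


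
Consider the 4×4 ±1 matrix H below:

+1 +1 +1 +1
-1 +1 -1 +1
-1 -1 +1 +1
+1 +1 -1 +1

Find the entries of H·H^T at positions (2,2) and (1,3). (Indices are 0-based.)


Row 1 of H: [-1, 1, -1, 1].
Row 2 of H: [-1, -1, 1, 1].
Row 3 of H: [1, 1, -1, 1].
(H·H^T)[2][2] = Σ_j H[2][j]·H[2][j] = (-1)² + (-1)² + (1)² + (1)² = 1 + 1 + 1 + 1 = 4.
(H·H^T)[1][3] = Σ_j H[1][j]·H[3][j] = (-1)·(1) + (1)·(1) + (-1)·(-1) + (1)·(1) = -1 + 1 + 1 + 1 = 2.
Rows 1 and 3 are not orthogonal (dot product = 2 ≠ 0), so H is not a Hadamard matrix.

(2,2) entry = 4; (1,3) entry = 2.


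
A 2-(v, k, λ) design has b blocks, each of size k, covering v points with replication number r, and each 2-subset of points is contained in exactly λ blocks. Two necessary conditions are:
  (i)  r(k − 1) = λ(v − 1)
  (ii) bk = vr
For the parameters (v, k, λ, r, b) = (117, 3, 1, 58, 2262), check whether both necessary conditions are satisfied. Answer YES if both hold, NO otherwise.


Condition (i): r(k − 1) = 58·2 = 116; λ(v − 1) = 1·116 = 116. Match? YES.
Condition (ii): bk = 2262·3 = 6786; vr = 117·58 = 6786. Match? YES.
Both conditions hold? YES.

YES


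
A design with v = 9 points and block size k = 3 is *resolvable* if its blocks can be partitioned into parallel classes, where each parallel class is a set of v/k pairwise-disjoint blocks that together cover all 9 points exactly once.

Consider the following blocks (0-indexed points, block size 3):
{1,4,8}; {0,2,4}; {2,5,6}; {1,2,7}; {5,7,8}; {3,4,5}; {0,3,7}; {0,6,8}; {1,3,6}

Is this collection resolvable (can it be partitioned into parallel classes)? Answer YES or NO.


v = 9, block size k = 3, number of blocks = 9.
For resolvability, blocks must partition into parallel classes of size v/k = 3.
Total blocks must therefore be a multiple of 3: 9 = 3·3 + 0 ⇒ divisible ✓.
Greedy packing gives 3 candidate class(es). Each should be a full parallel class (size 3, covers all 9 points).
  Class 1 (3 blocks): {1,4,8}; {2,5,6}; {0,3,7}. Points covered: [0, 1, 2, 3, 4, 5, 6, 7, 8].
  Class 2 (3 blocks): {0,2,4}; {5,7,8}; {1,3,6}. Points covered: [0, 1, 2, 3, 4, 5, 6, 7, 8].
  Class 3 (3 blocks): {1,2,7}; {3,4,5}; {0,6,8}. Points covered: [0, 1, 2, 3, 4, 5, 6, 7, 8].
All classes full (size 3)? YES. All classes cover every point? YES.
Resolvable? YES.

YES


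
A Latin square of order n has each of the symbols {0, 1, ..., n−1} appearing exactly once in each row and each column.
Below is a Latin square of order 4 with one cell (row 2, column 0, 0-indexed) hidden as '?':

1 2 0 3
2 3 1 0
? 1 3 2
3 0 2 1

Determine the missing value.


Row 2 contains symbols [1, 2, 3] — missing [0].
Column 0 contains symbols [1, 2, 3] — missing [0].
The missing symbol must appear in both missing sets; intersection = [0].
Therefore the hidden value is 0.

Missing value = 0.


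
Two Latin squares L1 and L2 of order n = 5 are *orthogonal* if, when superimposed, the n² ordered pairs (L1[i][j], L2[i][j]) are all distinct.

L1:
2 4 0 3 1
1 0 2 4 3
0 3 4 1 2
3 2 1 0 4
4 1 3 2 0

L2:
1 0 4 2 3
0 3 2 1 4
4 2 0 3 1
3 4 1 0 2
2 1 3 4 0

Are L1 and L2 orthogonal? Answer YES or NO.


Form the n² = 25 superimposed pairs (L1[i][j], L2[i][j]), row by row (rows and columns indexed from 0):
row 0: (2,1) (4,0) (0,4) (3,2) (1,3)
row 1: (1,0) (0,3) (2,2) (4,1) (3,4)
row 2: (0,4) (3,2) (4,0) (1,3) (2,1)
row 3: (3,3) (2,4) (1,1) (0,0) (4,2)
row 4: (4,2) (1,1) (3,3) (2,4) (0,0)
Orthogonality requires all 25 pairs distinct.
But the pair (0,4) repeats: cell (0,2) has L1 = 0, L2 = 4, and cell (2,0) has L1 = 0, L2 = 4.
A repeated pair means some other pair never occurs (only 15 distinct pairs out of 25), so the squares are not orthogonal.
Conclusion: NO.

NO


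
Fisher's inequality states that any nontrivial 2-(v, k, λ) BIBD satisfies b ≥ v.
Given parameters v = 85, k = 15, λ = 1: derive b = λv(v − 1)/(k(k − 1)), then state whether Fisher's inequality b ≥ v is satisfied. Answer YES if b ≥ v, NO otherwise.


r = λ(v − 1)/(k − 1) = 1·84/14 = 6.
b = vr/k = 85·6/15 = 34.
Fisher's inequality: b ≥ v ⇔ 34 ≥ 85? NO.

NO


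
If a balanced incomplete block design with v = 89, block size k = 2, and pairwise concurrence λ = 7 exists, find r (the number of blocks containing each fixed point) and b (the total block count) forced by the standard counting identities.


Any 2-(v, k, λ) BIBD satisfies two necessary conditions:
  (i)  Each point sits in r blocks, and counting incidences through any fixed point gives r(k − 1) = λ(v − 1), so r = λ(v − 1)/(k − 1).
  (ii) Total incidences bk = vr, so b = vr/k.
Step 1: r = λ(v − 1)/(k − 1) = 7·(89 − 1)/(2 − 1) = 7·88/1 = 616/1 = 616.
Step 2: b = vr/k = 89·616/2 = 54824/2 = 27412.
Check integrality: r = 616 ∈ Z ✓, b = 27412 ∈ Z ✓.
(These identities are necessary conditions: they determine r and b for any design with these parameters, but do not by themselves prove that one exists.)

r = 616, b = 27412.


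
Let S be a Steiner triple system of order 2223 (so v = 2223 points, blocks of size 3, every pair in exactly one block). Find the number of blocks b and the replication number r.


An STS(v) is a 2-(v, 3, 1) BIBD: block size k = 3, λ = 1.
Replication: r(k − 1) = λ(v − 1) ⇒ r·2 = 2223 − 1 = 2222 ⇒ r = 1111.
Block count: b = v(v − 1)/6 = 2223·2222/6 = 4939506/6 = 823251.

r = 1111, b = 823251.


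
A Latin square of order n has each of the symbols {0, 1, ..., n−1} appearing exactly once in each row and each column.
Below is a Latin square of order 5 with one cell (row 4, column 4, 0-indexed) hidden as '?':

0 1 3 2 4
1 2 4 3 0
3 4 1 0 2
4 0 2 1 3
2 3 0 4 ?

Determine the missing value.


Row 4 contains symbols [0, 2, 3, 4] — missing [1].
Column 4 contains symbols [0, 2, 3, 4] — missing [1].
The missing symbol must appear in both missing sets; intersection = [1].
Therefore the hidden value is 1.

Missing value = 1.


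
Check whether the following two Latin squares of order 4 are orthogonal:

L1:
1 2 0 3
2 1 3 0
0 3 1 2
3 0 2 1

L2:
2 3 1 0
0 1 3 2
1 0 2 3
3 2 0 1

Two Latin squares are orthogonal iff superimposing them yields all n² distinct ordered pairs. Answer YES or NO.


Form the n² = 16 superimposed pairs (L1[i][j], L2[i][j]), row by row (rows and columns indexed from 0):
row 0: (1,2) (2,3) (0,1) (3,0)
row 1: (2,0) (1,1) (3,3) (0,2)
row 2: (0,1) (3,0) (1,2) (2,3)
row 3: (3,3) (0,2) (2,0) (1,1)
Orthogonality requires all 16 pairs distinct.
But the pair (0,1) repeats: cell (0,2) has L1 = 0, L2 = 1, and cell (2,0) has L1 = 0, L2 = 1.
A repeated pair means some other pair never occurs (only 8 distinct pairs out of 16), so the squares are not orthogonal.
Conclusion: NO.

NO


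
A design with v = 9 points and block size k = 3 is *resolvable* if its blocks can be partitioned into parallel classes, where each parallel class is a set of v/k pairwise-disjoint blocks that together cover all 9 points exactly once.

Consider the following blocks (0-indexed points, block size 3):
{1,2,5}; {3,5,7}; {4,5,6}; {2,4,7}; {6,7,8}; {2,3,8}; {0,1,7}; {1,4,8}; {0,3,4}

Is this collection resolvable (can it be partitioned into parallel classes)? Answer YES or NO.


v = 9, block size k = 3, number of blocks = 9.
For resolvability, blocks must partition into parallel classes of size v/k = 3.
Total blocks must therefore be a multiple of 3: 9 = 3·3 + 0 ⇒ divisible ✓.
Consider block {3,5,7}. The only other block(s) in the collection disjoint from it are {1,4,8} — just 1 block(s). Any parallel class containing {3,5,7} would need 2 other blocks each disjoint from it, so no parallel class of size 3 can contain {3,5,7}.
Since every block must belong to some parallel class in a resolution, the collection cannot be partitioned into parallel classes.
Resolvable? NO.

NO


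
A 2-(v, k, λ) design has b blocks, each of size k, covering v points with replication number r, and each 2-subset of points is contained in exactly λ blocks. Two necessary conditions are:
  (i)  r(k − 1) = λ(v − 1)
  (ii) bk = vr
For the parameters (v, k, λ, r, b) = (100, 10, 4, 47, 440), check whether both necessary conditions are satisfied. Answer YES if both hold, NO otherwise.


Condition (i): r(k − 1) = 47·9 = 423; λ(v − 1) = 4·99 = 396. Match? NO.
Condition (ii): bk = 440·10 = 4400; vr = 100·47 = 4700. Match? NO.
Both conditions hold? NO.

NO


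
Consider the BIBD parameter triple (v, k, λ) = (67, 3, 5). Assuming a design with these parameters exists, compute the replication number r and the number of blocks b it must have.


Any 2-(v, k, λ) BIBD satisfies two necessary conditions:
  (i)  Each point sits in r blocks, and counting incidences through any fixed point gives r(k − 1) = λ(v − 1), so r = λ(v − 1)/(k − 1).
  (ii) Total incidences bk = vr, so b = vr/k.
Step 1: r = λ(v − 1)/(k − 1) = 5·(67 − 1)/(3 − 1) = 5·66/2 = 330/2 = 165.
Step 2: b = vr/k = 67·165/3 = 11055/3 = 3685.
Check integrality: r = 165 ∈ Z ✓, b = 3685 ∈ Z ✓.
(These identities are necessary conditions: they determine r and b for any design with these parameters, but do not by themselves prove that one exists.)

r = 165, b = 3685.


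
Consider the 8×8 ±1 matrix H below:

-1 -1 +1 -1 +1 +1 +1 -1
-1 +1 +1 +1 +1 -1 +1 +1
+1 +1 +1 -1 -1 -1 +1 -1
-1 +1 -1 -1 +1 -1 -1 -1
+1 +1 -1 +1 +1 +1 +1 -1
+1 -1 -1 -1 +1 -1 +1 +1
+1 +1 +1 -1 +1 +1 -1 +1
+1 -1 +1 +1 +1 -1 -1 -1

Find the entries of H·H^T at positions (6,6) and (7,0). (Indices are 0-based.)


Row 0 of H: [-1, -1, 1, -1, 1, 1, 1, -1].
Row 6 of H: [1, 1, 1, -1, 1, 1, -1, 1].
Row 7 of H: [1, -1, 1, 1, 1, -1, -1, -1].
(H·H^T)[6][6] = Σ_j H[6][j]·H[6][j] = (1)² + (1)² + (1)² + (-1)² + (1)² + (1)² + (-1)² + (1)² = 1 + 1 + 1 + 1 + 1 + 1 + 1 + 1 = 8.
(H·H^T)[7][0] = Σ_j H[7][j]·H[0][j] = (1)·(-1) + (-1)·(-1) + (1)·(1) + (1)·(-1) + (1)·(1) + (-1)·(1) + (-1)·(1) + (-1)·(-1) = -1 + 1 + 1 + -1 + 1 + -1 + -1 + 1 = 0.
So rows 7 and 0 are orthogonal; the diagonal entry equals n = 8.

(6,6) entry = 8; (7,0) entry = 0.


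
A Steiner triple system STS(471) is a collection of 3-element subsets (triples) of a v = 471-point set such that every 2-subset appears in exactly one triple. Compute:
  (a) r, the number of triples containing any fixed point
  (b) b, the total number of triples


An STS(v) is a 2-(v, 3, 1) BIBD: block size k = 3, λ = 1.
Replication: r(k − 1) = λ(v − 1) ⇒ r·2 = 471 − 1 = 470 ⇒ r = 235.
Block count: b = v(v − 1)/6 = 471·470/6 = 221370/6 = 36895.
(Check via bk = vr: 36895·3 = 110685 = 471·235 = 110685 ✓.)

r = 235, b = 36895.


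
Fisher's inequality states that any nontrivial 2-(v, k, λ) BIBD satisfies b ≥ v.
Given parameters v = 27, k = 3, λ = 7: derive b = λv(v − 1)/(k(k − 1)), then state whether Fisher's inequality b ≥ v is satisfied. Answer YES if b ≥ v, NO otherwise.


r = λ(v − 1)/(k − 1) = 7·26/2 = 91.
b = vr/k = 27·91/3 = 819.
Fisher's inequality: b ≥ v ⇔ 819 ≥ 27? YES.

YES


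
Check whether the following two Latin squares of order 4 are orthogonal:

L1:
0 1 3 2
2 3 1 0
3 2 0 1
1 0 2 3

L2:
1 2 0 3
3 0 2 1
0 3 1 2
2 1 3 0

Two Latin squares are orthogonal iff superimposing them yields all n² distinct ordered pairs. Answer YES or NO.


Form the n² = 16 superimposed pairs (L1[i][j], L2[i][j]), row by row (rows and columns indexed from 0):
row 0: (0,1) (1,2) (3,0) (2,3)
row 1: (2,3) (3,0) (1,2) (0,1)
row 2: (3,0) (2,3) (0,1) (1,2)
row 3: (1,2) (0,1) (2,3) (3,0)
Orthogonality requires all 16 pairs distinct.
But the pair (2,3) repeats: cell (0,3) has L1 = 2, L2 = 3, and cell (1,0) has L1 = 2, L2 = 3.
A repeated pair means some other pair never occurs (only 4 distinct pairs out of 16), so the squares are not orthogonal.
Conclusion: NO.

NO


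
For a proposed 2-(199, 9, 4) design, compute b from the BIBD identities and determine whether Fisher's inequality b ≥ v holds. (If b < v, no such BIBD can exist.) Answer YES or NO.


r = λ(v − 1)/(k − 1) = 4·198/8 = 99.
b = vr/k = 199·99/9 = 2189.
Fisher's inequality: b ≥ v ⇔ 2189 ≥ 199? YES.

YES


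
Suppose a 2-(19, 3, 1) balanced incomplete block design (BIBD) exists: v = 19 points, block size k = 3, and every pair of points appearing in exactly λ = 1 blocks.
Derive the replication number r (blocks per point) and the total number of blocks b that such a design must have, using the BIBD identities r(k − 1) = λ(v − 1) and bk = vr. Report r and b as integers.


Any 2-(v, k, λ) BIBD satisfies two necessary conditions:
  (i)  Each point sits in r blocks, and counting incidences through any fixed point gives r(k − 1) = λ(v − 1), so r = λ(v − 1)/(k − 1).
  (ii) Total incidences bk = vr, so b = vr/k.
Step 1: r = λ(v − 1)/(k − 1) = 1·(19 − 1)/(3 − 1) = 1·18/2 = 18/2 = 9.
Step 2: b = vr/k = 19·9/3 = 171/3 = 57.
Check integrality: r = 9 ∈ Z ✓, b = 57 ∈ Z ✓.
(These identities are necessary conditions: they determine r and b for any design with these parameters, but do not by themselves prove that one exists.)

r = 9, b = 57.


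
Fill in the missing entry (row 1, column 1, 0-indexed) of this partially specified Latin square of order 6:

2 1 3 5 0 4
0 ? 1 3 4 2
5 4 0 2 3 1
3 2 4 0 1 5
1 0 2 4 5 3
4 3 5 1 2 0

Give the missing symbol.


Row 1 contains symbols [0, 1, 2, 3, 4] — missing [5].
Column 1 contains symbols [0, 1, 2, 3, 4] — missing [5].
The missing symbol must appear in both missing sets; intersection = [5].
Therefore the hidden value is 5.

Missing value = 5.


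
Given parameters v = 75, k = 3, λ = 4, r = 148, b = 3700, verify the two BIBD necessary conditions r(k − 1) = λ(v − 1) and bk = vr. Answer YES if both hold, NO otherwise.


Condition (i): r(k − 1) = 148·2 = 296; λ(v − 1) = 4·74 = 296. Match? YES.
Condition (ii): bk = 3700·3 = 11100; vr = 75·148 = 11100. Match? YES.
Both conditions hold? YES.

YES


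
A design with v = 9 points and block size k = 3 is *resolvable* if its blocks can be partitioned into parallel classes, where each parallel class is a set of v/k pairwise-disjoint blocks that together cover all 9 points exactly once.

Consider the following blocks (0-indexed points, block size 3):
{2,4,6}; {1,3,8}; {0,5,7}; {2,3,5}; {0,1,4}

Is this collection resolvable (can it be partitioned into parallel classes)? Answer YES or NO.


v = 9, block size k = 3, number of blocks = 5.
For resolvability, blocks must partition into parallel classes of size v/k = 3.
Total blocks must therefore be a multiple of 3: 5 = 3·1 + 2 ⇒ not divisible ✗.
Resolvable? NO.

NO


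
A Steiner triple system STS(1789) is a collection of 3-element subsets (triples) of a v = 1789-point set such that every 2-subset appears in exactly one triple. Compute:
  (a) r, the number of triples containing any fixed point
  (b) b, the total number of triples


An STS(v) is a 2-(v, 3, 1) BIBD: block size k = 3, λ = 1.
Replication: r(k − 1) = λ(v − 1) ⇒ r·2 = 1789 − 1 = 1788 ⇒ r = 894.
Block count: bk = vr ⇒ b·3 = 1789·894 = 1599366 ⇒ b = 533122.

r = 894, b = 533122.


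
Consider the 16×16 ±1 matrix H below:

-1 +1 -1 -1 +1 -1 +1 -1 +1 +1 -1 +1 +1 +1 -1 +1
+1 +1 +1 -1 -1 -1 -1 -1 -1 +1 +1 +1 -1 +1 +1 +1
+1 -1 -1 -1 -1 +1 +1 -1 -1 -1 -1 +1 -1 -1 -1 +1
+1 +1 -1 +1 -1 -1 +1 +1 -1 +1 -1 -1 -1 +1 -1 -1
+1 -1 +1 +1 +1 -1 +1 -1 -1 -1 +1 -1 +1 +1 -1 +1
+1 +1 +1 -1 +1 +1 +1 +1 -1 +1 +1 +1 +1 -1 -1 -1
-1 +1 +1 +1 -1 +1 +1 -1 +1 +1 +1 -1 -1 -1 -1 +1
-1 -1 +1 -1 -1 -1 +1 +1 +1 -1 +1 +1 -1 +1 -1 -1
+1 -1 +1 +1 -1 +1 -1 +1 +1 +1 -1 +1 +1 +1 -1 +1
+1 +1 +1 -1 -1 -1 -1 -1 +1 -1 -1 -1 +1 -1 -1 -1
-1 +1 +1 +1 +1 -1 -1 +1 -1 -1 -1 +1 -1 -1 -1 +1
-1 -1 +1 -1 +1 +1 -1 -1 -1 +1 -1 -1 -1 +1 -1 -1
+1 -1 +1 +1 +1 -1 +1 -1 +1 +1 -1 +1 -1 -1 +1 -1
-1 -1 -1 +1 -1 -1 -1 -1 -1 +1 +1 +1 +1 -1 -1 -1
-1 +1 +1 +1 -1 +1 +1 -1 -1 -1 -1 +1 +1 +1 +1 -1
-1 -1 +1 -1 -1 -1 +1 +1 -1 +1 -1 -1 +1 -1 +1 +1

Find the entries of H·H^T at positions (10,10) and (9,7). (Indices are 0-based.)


Row 7 of H: [-1, -1, 1, -1, -1, -1, 1, 1, 1, -1, 1, 1, -1, 1, -1, -1].
Row 9 of H: [1, 1, 1, -1, -1, -1, -1, -1, 1, -1, -1, -1, 1, -1, -1, -1].
Row 10 of H: [-1, 1, 1, 1, 1, -1, -1, 1, -1, -1, -1, 1, -1, -1, -1, 1].
(H·H^T)[10][10] = Σ_j H[10][j]·H[10][j] = (-1)² + (1)² + (1)² + (1)² + (1)² + (-1)² + (-1)² + (1)² + (-1)² + (-1)² + (-1)² + (1)² + (-1)² + (-1)² + (-1)² + (1)² = 1 + 1 + 1 + 1 + 1 + 1 + 1 + 1 + 1 + 1 + 1 + 1 + 1 + 1 + 1 + 1 = 16.
(H·H^T)[9][7] = Σ_j H[9][j]·H[7][j] = (1)·(-1) + (1)·(-1) + (1)·(1) + (-1)·(-1) + (-1)·(-1) + (-1)·(-1) + (-1)·(1) + (-1)·(1) + (1)·(1) + (-1)·(-1) + (-1)·(1) + (-1)·(1) + (1)·(-1) + (-1)·(1) + (-1)·(-1) + (-1)·(-1) = -1 + -1 + 1 + 1 + 1 + 1 + -1 + -1 + 1 + 1 + -1 + -1 + -1 + -1 + 1 + 1 = 0.
So rows 9 and 7 are orthogonal; the diagonal entry equals n = 16.

(10,10) entry = 16; (9,7) entry = 0.


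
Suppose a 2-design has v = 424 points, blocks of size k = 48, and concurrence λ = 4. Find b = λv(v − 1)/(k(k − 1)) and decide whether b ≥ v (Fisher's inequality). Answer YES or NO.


r = λ(v − 1)/(k − 1) = 4·423/47 = 36.
b = vr/k = 424·36/48 = 318.
Fisher's inequality: b ≥ v ⇔ 318 ≥ 424? NO.

NO


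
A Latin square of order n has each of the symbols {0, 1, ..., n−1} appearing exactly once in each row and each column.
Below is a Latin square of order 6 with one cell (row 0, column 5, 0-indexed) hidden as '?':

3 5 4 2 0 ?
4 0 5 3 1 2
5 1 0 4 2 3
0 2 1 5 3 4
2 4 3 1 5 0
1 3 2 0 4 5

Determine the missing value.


Row 0 contains symbols [0, 2, 3, 4, 5] — missing [1].
Column 5 contains symbols [0, 2, 3, 4, 5] — missing [1].
The missing symbol must appear in both missing sets; intersection = [1].
Therefore the hidden value is 1.

Missing value = 1.


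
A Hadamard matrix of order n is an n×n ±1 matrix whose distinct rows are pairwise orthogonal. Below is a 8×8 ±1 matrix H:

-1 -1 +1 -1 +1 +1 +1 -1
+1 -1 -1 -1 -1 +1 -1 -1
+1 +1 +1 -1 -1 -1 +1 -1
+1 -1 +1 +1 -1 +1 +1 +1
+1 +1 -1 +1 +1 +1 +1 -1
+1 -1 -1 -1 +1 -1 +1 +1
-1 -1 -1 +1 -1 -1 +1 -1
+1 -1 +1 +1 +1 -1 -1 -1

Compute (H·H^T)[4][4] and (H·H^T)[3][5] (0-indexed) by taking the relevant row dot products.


Row 3 of H: [1, -1, 1, 1, -1, 1, 1, 1].
Row 4 of H: [1, 1, -1, 1, 1, 1, 1, -1].
Row 5 of H: [1, -1, -1, -1, 1, -1, 1, 1].
(H·H^T)[4][4] = Σ_j H[4][j]·H[4][j] = (1)² + (1)² + (-1)² + (1)² + (1)² + (1)² + (1)² + (-1)² = 1 + 1 + 1 + 1 + 1 + 1 + 1 + 1 = 8.
(H·H^T)[3][5] = Σ_j H[3][j]·H[5][j] = (1)·(1) + (-1)·(-1) + (1)·(-1) + (1)·(-1) + (-1)·(1) + (1)·(-1) + (1)·(1) + (1)·(1) = 1 + 1 + -1 + -1 + -1 + -1 + 1 + 1 = 0.
So rows 3 and 5 are orthogonal; the diagonal entry equals n = 8.

(4,4) entry = 8; (3,5) entry = 0.


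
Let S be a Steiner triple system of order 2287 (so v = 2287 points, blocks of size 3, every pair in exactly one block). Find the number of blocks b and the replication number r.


An STS(v) is a 2-(v, 3, 1) BIBD: block size k = 3, λ = 1.
Replication: r(k − 1) = λ(v − 1) ⇒ r·2 = 2287 − 1 = 2286 ⇒ r = 1143.
Block count: bk = vr ⇒ b·3 = 2287·1143 = 2614041 ⇒ b = 871347.
(Check via b = v(v − 1)/6 = 2287·2286/6 = 5228082/6 = 871347.)

r = 1143, b = 871347.


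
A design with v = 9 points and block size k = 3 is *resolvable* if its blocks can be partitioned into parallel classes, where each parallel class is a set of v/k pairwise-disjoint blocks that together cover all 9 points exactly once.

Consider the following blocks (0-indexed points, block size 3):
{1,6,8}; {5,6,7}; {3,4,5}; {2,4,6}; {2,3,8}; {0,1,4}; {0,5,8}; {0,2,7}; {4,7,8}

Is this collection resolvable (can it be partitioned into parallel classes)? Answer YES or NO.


v = 9, block size k = 3, number of blocks = 9.
For resolvability, blocks must partition into parallel classes of size v/k = 3.
Total blocks must therefore be a multiple of 3: 9 = 3·3 + 0 ⇒ divisible ✓.
Consider block {2,4,6}. The only other block(s) in the collection disjoint from it are {0,5,8} — just 1 block(s). Any parallel class containing {2,4,6} would need 2 other blocks each disjoint from it, so no parallel class of size 3 can contain {2,4,6}.
Since every block must belong to some parallel class in a resolution, the collection cannot be partitioned into parallel classes.
Resolvable? NO.

NO


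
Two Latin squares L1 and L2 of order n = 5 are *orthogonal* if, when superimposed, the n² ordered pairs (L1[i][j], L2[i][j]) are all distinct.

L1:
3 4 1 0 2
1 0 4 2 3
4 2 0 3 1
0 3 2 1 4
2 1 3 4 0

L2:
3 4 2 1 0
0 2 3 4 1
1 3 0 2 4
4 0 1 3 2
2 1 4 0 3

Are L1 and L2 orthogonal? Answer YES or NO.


Form the n² = 25 superimposed pairs (L1[i][j], L2[i][j]), row by row (rows and columns indexed from 0):
row 0: (3,3) (4,4) (1,2) (0,1) (2,0)
row 1: (1,0) (0,2) (4,3) (2,4) (3,1)
row 2: (4,1) (2,3) (0,0) (3,2) (1,4)
row 3: (0,4) (3,0) (2,1) (1,3) (4,2)
row 4: (2,2) (1,1) (3,4) (4,0) (0,3)
Orthogonality requires all 25 pairs distinct.
Check by first coordinate: for each symbol s of L1, list the L2 entries in the n cells where L1 = s; they must all differ.
  L1 = 0: L2 entries (in reading order) 1, 2, 0, 4, 3 — all 5 distinct ✓
  L1 = 1: L2 entries (in reading order) 2, 0, 4, 3, 1 — all 5 distinct ✓
  L1 = 2: L2 entries (in reading order) 0, 4, 3, 1, 2 — all 5 distinct ✓
  L1 = 3: L2 entries (in reading order) 3, 1, 2, 0, 4 — all 5 distinct ✓
  L1 = 4: L2 entries (in reading order) 4, 3, 1, 2, 0 — all 5 distinct ✓
Every symbol of L1 meets every symbol of L2 exactly once, so all 25 pairs are distinct (25 of 25).
Conclusion: YES.

YES


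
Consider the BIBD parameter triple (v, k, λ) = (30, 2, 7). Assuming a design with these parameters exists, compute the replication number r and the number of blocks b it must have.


Any 2-(v, k, λ) BIBD satisfies two necessary conditions:
  (i)  Each point sits in r blocks, and counting incidences through any fixed point gives r(k − 1) = λ(v − 1), so r = λ(v − 1)/(k − 1).
  (ii) Total incidences bk = vr, so b = vr/k.
Step 1: r = λ(v − 1)/(k − 1) = 7·(30 − 1)/(2 − 1) = 7·29/1 = 203/1 = 203.
Step 2: b = vr/k = 30·203/2 = 6090/2 = 3045.
Check integrality: r = 203 ∈ Z ✓, b = 3045 ∈ Z ✓.
(These identities are necessary conditions: they determine r and b for any design with these parameters, but do not by themselves prove that one exists.)

r = 203, b = 3045.


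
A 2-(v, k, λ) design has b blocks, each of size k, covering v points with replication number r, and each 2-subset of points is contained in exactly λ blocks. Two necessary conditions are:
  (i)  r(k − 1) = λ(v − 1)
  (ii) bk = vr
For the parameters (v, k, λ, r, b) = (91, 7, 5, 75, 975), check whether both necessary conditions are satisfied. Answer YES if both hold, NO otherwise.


Condition (i): r(k − 1) = 75·6 = 450; λ(v − 1) = 5·90 = 450. Match? YES.
Condition (ii): bk = 975·7 = 6825; vr = 91·75 = 6825. Match? YES.
Both conditions hold? YES.

YES


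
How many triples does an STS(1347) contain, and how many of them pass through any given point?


An STS(v) is a 2-(v, 3, 1) BIBD: block size k = 3, λ = 1.
Replication: r(k − 1) = λ(v − 1) ⇒ r·2 = 1347 − 1 = 1346 ⇒ r = 673.
Block count: bk = vr ⇒ b·3 = 1347·673 = 906531 ⇒ b = 302177.

r = 673, b = 302177.


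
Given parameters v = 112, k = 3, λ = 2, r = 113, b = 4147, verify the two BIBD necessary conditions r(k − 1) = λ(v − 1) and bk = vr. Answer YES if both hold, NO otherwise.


Condition (i): r(k − 1) = 113·2 = 226; λ(v − 1) = 2·111 = 222. Match? NO.
Condition (ii): bk = 4147·3 = 12441; vr = 112·113 = 12656. Match? NO.
Both conditions hold? NO.

NO
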